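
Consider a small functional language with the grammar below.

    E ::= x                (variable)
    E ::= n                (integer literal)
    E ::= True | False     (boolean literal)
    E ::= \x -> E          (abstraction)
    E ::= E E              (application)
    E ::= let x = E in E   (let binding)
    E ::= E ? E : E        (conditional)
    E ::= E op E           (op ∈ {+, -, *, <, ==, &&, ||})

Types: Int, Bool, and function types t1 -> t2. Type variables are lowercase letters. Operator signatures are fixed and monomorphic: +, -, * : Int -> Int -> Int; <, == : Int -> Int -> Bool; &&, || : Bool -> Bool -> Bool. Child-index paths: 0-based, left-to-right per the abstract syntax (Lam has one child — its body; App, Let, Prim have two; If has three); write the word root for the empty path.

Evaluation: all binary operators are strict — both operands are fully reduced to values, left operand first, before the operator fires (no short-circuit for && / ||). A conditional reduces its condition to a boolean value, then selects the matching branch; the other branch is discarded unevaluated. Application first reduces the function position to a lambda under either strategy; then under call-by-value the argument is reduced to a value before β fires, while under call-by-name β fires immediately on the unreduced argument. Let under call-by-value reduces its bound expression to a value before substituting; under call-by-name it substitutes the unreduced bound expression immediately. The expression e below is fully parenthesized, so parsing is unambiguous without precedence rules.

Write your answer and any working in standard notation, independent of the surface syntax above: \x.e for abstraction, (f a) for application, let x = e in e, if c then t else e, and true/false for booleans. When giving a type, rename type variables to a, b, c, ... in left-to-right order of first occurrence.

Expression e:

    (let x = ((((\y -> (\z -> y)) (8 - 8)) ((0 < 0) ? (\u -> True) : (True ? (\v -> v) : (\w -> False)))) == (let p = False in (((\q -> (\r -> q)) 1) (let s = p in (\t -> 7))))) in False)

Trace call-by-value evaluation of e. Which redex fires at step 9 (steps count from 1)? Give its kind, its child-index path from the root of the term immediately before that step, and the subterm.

Answer: let at 0.1.1 : (let s = false in (\t.7))

Trace:
step 0: (let x = ((((\y.(\z.y)) (8 - 8)) (if (0 < 0) then (\u.true) else (if true then (\v.v) else (\w.false)))) == (let p = false in (((\q.(\r.q)) 1) (let s = p in (\t.7))))) in false)
step 1: [delta@0.0.0.1] (let x = ((((\y.(\z.y)) 0) (if (0 < 0) then (\u.true) else (if true then (\v.v) else (\w.false)))) == (let p = false in (((\q.(\r.q)) 1) (let s = p in (\t.7))))) in false)
step 2: [beta@0.0.0] (let x = (((\z.0) (if (0 < 0) then (\u.true) else (if true then (\v.v) else (\w.false)))) == (let p = false in (((\q.(\r.q)) 1) (let s = p in (\t.7))))) in false)
step 3: [delta@0.0.1.0] (let x = (((\z.0) (if false then (\u.true) else (if true then (\v.v) else (\w.false)))) == (let p = false in (((\q.(\r.q)) 1) (let s = p in (\t.7))))) in false)
step 4: [if@0.0.1] (let x = (((\z.0) (if true then (\v.v) else (\w.false))) == (let p = false in (((\q.(\r.q)) 1) (let s = p in (\t.7))))) in false)
step 5: [if@0.0.1] (let x = (((\z.0) (\v.v)) == (let p = false in (((\q.(\r.q)) 1) (let s = p in (\t.7))))) in false)
step 6: [beta@0.0] (let x = (0 == (let p = false in (((\q.(\r.q)) 1) (let s = p in (\t.7))))) in false)
step 7: [let@0.1] (let x = (0 == (((\q.(\r.q)) 1) (let s = false in (\t.7)))) in false)
step 8: [beta@0.1.0] (let x = (0 == ((\r.1) (let s = false in (\t.7)))) in false)
step 9: [let@0.1.1] (let x = (0 == ((\r.1) (\t.7))) in false)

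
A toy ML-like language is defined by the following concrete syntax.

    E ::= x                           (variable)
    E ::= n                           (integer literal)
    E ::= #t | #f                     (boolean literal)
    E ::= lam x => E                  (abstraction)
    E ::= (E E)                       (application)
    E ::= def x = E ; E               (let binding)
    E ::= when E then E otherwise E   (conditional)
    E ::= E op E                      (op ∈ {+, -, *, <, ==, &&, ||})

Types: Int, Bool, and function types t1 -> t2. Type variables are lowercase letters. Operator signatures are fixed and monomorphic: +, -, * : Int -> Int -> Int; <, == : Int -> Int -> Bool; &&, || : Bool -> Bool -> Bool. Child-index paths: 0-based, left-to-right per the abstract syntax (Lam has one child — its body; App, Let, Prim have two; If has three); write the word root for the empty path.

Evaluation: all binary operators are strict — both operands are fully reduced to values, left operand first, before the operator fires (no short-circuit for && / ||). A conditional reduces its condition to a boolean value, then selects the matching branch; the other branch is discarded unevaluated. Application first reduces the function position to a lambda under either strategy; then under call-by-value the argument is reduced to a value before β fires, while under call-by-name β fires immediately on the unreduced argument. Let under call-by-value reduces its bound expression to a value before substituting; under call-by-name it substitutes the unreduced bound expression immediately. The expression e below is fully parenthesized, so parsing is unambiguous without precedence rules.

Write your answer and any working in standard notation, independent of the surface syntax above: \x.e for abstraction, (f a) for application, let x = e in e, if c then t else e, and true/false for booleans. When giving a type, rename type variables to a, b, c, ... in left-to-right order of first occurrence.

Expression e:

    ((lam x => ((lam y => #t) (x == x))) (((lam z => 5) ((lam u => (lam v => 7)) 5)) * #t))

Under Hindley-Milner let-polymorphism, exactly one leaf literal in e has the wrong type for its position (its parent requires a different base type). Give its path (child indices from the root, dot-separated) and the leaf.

Trace:
\y._ : b -> Bool
x : a
  unify a ~ Int
x : Int
  unify Int ~ Int
  unify b -> Bool ~ Bool -> c
  unify b ~ Bool
  unify Bool ~ c
_ _ : Bool
\x._ : Int -> Bool
\z._ : d -> Int
\v._ : f -> Int
\u._ : e -> f -> Int
  unify e -> f -> Int ~ Int -> g
  unify e ~ Int
  unify f -> Int ~ g
_ _ : f -> Int
  unify d -> Int ~ (f -> Int) -> h
  unify d ~ f -> Int
  unify Int ~ h
_ _ : Int
  unify Int ~ Int
  unify Bool ~ Int
  FAIL: mismatch Bool ~ Int

Answer: 1.1 : true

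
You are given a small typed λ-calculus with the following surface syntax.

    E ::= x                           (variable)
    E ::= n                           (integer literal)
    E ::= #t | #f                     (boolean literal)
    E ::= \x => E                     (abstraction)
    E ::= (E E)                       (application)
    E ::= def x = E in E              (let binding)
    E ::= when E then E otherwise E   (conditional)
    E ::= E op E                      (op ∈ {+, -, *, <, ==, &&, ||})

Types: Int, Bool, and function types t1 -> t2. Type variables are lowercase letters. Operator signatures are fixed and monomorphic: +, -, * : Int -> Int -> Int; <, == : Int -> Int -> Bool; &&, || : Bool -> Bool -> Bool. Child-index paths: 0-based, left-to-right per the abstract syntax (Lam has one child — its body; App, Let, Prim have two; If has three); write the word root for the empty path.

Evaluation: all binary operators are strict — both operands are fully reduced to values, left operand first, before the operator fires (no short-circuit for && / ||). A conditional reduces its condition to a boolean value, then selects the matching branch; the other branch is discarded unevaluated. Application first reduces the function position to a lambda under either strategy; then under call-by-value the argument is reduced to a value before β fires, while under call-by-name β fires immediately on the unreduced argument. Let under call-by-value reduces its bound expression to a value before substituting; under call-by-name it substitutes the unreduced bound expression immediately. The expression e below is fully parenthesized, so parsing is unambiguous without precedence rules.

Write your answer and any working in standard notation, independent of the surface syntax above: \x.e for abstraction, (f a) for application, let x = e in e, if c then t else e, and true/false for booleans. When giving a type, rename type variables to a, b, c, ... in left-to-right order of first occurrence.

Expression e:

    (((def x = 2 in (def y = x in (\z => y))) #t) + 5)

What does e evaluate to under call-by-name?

Answer: 7

Derivation:
step 0: (((let x = 2 in (let y = x in (\z.y))) true) + 5)
step 1: [let@0.0] (((let y = 2 in (\z.y)) true) + 5)
step 2: [let@0.0] (((\z.2) true) + 5)
step 3: [beta@0] (2 + 5)
step 4: [delta@root] 7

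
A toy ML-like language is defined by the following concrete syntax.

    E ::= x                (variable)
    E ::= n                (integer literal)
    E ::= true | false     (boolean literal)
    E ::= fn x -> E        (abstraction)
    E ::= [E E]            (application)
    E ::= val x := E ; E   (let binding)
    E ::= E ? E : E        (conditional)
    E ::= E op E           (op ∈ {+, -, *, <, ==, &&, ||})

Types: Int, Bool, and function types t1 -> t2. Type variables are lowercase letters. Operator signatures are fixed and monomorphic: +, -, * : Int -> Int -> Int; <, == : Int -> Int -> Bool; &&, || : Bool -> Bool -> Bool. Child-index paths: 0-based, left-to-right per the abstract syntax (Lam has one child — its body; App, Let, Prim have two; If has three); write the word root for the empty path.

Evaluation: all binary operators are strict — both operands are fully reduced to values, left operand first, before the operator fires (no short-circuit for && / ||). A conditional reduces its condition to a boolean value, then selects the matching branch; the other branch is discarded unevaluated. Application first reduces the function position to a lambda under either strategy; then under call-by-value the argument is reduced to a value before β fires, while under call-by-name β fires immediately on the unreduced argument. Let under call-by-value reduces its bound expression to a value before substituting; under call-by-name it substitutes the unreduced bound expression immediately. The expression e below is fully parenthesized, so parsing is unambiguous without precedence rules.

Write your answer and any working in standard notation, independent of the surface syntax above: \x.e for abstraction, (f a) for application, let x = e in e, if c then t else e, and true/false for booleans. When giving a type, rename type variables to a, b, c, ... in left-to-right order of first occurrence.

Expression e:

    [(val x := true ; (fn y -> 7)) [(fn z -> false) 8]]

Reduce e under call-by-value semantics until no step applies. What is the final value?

Answer: 7

Working:
step 0: ((let x = true in (\y.7)) ((\z.false) 8))
step 1: [let@0] ((\y.7) ((\z.false) 8))
step 2: [beta@1] ((\y.7) false)
step 3: [beta@root] 7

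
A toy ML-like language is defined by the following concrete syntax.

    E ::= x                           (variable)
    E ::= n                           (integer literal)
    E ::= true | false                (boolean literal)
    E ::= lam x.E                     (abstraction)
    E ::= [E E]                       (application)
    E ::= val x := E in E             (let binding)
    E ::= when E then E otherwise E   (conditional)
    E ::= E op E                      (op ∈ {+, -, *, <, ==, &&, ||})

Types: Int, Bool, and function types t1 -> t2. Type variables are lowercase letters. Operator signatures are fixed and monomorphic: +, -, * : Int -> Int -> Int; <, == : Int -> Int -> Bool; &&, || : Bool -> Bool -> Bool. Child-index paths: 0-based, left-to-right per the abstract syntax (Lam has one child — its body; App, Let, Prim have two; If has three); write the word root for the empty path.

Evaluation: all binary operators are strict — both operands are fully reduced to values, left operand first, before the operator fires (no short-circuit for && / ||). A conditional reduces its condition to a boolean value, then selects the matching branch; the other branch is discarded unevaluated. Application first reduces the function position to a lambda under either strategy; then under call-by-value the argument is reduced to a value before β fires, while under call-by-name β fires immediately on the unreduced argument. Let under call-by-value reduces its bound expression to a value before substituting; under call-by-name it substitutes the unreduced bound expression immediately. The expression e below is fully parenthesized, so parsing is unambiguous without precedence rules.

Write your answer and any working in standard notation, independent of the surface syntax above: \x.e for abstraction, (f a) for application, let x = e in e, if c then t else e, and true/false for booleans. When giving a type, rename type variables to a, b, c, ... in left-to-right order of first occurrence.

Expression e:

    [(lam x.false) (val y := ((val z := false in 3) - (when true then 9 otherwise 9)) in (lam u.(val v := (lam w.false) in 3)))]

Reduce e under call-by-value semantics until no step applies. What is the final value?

Answer: false

Working:
step 0: ((\x.false) (let y = ((let z = false in 3) - (if true then 9 else 9)) in (\u.(let v = (\w.false) in 3))))
step 1: [let@1.0.0] ((\x.false) (let y = (3 - (if true then 9 else 9)) in (\u.(let v = (\w.false) in 3))))
step 2: [if@1.0.1] ((\x.false) (let y = (3 - 9) in (\u.(let v = (\w.false) in 3))))
step 3: [delta@1.0] ((\x.false) (let y = -6 in (\u.(let v = (\w.false) in 3))))
step 4: [let@1] ((\x.false) (\u.(let v = (\w.false) in 3)))
step 5: [beta@root] false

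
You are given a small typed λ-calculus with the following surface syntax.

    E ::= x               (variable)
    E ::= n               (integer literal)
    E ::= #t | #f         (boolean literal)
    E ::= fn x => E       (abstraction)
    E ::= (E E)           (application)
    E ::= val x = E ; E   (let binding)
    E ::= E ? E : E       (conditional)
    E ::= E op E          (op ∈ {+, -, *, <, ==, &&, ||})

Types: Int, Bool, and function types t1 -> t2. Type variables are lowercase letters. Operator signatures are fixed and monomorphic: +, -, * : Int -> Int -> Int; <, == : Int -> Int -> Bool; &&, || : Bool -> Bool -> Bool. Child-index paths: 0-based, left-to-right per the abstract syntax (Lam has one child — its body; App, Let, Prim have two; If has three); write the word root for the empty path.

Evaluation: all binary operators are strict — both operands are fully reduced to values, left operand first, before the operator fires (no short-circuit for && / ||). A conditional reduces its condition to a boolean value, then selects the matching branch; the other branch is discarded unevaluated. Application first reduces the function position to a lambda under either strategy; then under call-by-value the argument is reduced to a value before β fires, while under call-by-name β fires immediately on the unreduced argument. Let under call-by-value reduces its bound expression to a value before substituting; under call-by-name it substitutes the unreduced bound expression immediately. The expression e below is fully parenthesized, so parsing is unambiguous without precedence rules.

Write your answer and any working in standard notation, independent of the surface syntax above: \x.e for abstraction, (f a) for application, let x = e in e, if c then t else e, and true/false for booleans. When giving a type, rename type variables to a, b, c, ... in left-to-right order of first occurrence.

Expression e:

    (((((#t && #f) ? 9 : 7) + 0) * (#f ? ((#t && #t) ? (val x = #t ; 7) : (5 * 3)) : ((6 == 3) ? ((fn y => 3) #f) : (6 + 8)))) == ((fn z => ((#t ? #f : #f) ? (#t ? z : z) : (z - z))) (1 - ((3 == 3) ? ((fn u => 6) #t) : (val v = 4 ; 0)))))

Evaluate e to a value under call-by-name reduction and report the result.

Answer: false

Derivation:
step 0: ((((if (true && false) then 9 else 7) + 0) * (if false then (if (true && true) then (let x = true in 7) else (5 * 3)) else (if (6 == 3) then ((\y.3) false) else (6 + 8)))) == ((\z.(if (if true then false else false) then (if true then z else z) else (z - z))) (1 - (if (3 == 3) then ((\u.6) true) else (let v = 4 in 0)))))
step 1: [delta@0.0.0.0] ((((if false then 9 else 7) + 0) * (if false then (if (true && true) then (let x = true in 7) else (5 * 3)) else (if (6 == 3) then ((\y.3) false) else (6 + 8)))) == ((\z.(if (if true then false else false) then (if true then z else z) else (z - z))) (1 - (if (3 == 3) then ((\u.6) true) else (let v = 4 in 0)))))
step 2: [if@0.0.0] (((7 + 0) * (if false then (if (true && true) then (let x = true in 7) else (5 * 3)) else (if (6 == 3) then ((\y.3) false) else (6 + 8)))) == ((\z.(if (if true then false else false) then (if true then z else z) else (z - z))) (1 - (if (3 == 3) then ((\u.6) true) else (let v = 4 in 0)))))
step 3: [delta@0.0] ((7 * (if false then (if (true && true) then (let x = true in 7) else (5 * 3)) else (if (6 == 3) then ((\y.3) false) else (6 + 8)))) == ((\z.(if (if true then false else false) then (if true then z else z) else (z - z))) (1 - (if (3 == 3) then ((\u.6) true) else (let v = 4 in 0)))))
step 4: [if@0.1] ((7 * (if (6 == 3) then ((\y.3) false) else (6 + 8))) == ((\z.(if (if true then false else false) then (if true then z else z) else (z - z))) (1 - (if (3 == 3) then ((\u.6) true) else (let v = 4 in 0)))))
step 5: [delta@0.1.0] ((7 * (if false then ((\y.3) false) else (6 + 8))) == ((\z.(if (if true then false else false) then (if true then z else z) else (z - z))) (1 - (if (3 == 3) then ((\u.6) true) else (let v = 4 in 0)))))
step 6: [if@0.1] ((7 * (6 + 8)) == ((\z.(if (if true then false else false) then (if true then z else z) else (z - z))) (1 - (if (3 == 3) then ((\u.6) true) else (let v = 4 in 0)))))
step 7: [delta@0.1] ((7 * 14) == ((\z.(if (if true then false else false) then (if true then z else z) else (z - z))) (1 - (if (3 == 3) then ((\u.6) true) else (let v = 4 in 0)))))
step 8: [delta@0] (98 == ((\z.(if (if true then false else false) then (if true then z else z) else (z - z))) (1 - (if (3 == 3) then ((\u.6) true) else (let v = 4 in 0)))))
step 9: [beta@1] (98 == (if (if true then false else false) then (if true then (1 - (if (3 == 3) then ((\u.6) true) else (let v = 4 in 0))) else (1 - (if (3 == 3) then ((\u.6) true) else (let v = 4 in 0)))) else ((1 - (if (3 == 3) then ((\u.6) true) else (let v = 4 in 0))) - (1 - (if (3 == 3) then ((\u.6) true) else (let v = 4 in 0))))))
step 10: [if@1.0] (98 == (if false then (if true then (1 - (if (3 == 3) then ((\u.6) true) else (let v = 4 in 0))) else (1 - (if (3 == 3) then ((\u.6) true) else (let v = 4 in 0)))) else ((1 - (if (3 == 3) then ((\u.6) true) else (let v = 4 in 0))) - (1 - (if (3 == 3) then ((\u.6) true) else (let v = 4 in 0))))))
step 11: [if@1] (98 == ((1 - (if (3 == 3) then ((\u.6) true) else (let v = 4 in 0))) - (1 - (if (3 == 3) then ((\u.6) true) else (let v = 4 in 0)))))
step 12: [delta@1.0.1.0] (98 == ((1 - (if true then ((\u.6) true) else (let v = 4 in 0))) - (1 - (if (3 == 3) then ((\u.6) true) else (let v = 4 in 0)))))
step 13: [if@1.0.1] (98 == ((1 - ((\u.6) true)) - (1 - (if (3 == 3) then ((\u.6) true) else (let v = 4 in 0)))))
step 14: [beta@1.0.1] (98 == ((1 - 6) - (1 - (if (3 == 3) then ((\u.6) true) else (let v = 4 in 0)))))
step 15: [delta@1.0] (98 == (-5 - (1 - (if (3 == 3) then ((\u.6) true) else (let v = 4 in 0)))))
step 16: [delta@1.1.1.0] (98 == (-5 - (1 - (if true then ((\u.6) true) else (let v = 4 in 0)))))
step 17: [if@1.1.1] (98 == (-5 - (1 - ((\u.6) true))))
step 18: [beta@1.1.1] (98 == (-5 - (1 - 6)))
step 19: [delta@1.1] (98 == (-5 - -5))
step 20: [delta@1] (98 == 0)
step 21: [delta@root] false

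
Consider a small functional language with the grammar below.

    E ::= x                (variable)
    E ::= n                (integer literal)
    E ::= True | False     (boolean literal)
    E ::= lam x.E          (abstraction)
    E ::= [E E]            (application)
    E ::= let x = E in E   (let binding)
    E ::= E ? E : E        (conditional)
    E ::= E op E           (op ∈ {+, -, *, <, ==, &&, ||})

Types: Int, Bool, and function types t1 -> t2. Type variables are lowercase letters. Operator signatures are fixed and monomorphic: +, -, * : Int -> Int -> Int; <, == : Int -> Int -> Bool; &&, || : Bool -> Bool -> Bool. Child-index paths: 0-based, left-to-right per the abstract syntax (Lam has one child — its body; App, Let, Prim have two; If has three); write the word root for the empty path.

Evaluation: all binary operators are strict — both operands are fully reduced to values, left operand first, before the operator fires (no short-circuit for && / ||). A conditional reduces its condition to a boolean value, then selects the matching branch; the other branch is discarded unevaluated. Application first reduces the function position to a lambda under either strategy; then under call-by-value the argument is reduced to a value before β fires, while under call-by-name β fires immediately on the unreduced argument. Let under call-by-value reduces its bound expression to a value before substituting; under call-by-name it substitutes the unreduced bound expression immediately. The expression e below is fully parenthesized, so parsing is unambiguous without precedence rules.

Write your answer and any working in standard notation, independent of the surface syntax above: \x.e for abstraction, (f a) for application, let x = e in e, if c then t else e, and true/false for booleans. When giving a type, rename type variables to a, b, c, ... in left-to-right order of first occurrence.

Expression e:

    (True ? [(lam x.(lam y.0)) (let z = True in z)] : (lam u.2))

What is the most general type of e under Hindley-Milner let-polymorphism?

Trace:
  unify Bool ~ Bool
\y._ : b -> Int
\x._ : a -> b -> Int
let z : Bool
z : Bool
  unify a -> b -> Int ~ Bool -> c
  unify a ~ Bool
  unify b -> Int ~ c
_ _ : b -> Int
\u._ : d -> Int
  unify b -> Int ~ d -> Int
  unify b ~ d
  unify Int ~ Int

Answer: a -> Int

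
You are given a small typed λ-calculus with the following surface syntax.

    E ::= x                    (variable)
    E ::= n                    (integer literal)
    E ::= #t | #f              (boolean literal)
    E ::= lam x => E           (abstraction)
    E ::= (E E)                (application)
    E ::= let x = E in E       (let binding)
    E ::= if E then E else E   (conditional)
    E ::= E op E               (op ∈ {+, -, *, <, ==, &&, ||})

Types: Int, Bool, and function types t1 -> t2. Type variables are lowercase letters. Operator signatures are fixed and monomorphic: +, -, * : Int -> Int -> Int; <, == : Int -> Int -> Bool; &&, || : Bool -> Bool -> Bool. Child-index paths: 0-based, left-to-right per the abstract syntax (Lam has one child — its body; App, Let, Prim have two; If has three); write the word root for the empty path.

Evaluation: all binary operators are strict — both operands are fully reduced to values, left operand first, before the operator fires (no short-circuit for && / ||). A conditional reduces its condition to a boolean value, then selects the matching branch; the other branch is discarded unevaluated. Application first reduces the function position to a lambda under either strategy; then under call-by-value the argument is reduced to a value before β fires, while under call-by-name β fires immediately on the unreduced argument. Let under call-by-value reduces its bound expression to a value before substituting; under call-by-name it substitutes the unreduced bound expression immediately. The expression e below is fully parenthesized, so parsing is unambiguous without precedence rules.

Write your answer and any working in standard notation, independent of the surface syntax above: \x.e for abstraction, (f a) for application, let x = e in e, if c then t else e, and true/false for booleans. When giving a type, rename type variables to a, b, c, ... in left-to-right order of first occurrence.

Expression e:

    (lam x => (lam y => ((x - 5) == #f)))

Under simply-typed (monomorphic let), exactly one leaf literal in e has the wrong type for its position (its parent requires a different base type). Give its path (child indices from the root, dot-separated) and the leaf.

Answer: 0.0.1 : false

Derivation:
x : a
  unify a ~ Int
  unify Int ~ Int
  unify Int ~ Int
  unify Bool ~ Int
  FAIL: mismatch Bool ~ Int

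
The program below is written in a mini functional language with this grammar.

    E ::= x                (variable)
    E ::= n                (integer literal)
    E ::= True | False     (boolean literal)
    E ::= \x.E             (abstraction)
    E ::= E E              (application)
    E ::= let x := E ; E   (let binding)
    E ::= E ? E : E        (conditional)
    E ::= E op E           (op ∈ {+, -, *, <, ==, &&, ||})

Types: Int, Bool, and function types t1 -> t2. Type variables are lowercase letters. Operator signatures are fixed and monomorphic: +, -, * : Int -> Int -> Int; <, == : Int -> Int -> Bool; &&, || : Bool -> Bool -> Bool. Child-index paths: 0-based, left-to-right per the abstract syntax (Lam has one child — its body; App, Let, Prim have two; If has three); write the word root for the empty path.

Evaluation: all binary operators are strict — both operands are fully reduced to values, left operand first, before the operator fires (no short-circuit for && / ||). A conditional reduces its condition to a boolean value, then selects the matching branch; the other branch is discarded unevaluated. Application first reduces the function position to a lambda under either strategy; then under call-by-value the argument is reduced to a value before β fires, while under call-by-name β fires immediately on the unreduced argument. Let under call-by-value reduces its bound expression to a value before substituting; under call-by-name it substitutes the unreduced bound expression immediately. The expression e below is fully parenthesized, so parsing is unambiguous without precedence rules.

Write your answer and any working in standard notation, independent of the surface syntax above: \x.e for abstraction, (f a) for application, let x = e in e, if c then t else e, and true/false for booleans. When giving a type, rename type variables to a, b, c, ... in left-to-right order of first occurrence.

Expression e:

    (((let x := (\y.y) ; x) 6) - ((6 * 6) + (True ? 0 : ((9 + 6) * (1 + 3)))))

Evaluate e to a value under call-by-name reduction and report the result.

Answer: -30

Trace:
step 0: (((let x = (\y.y) in x) 6) - ((6 * 6) + (if true then 0 else ((9 + 6) * (1 + 3)))))
step 1: [let@0.0] (((\y.y) 6) - ((6 * 6) + (if true then 0 else ((9 + 6) * (1 + 3)))))
step 2: [beta@0] (6 - ((6 * 6) + (if true then 0 else ((9 + 6) * (1 + 3)))))
step 3: [delta@1.0] (6 - (36 + (if true then 0 else ((9 + 6) * (1 + 3)))))
step 4: [if@1.1] (6 - (36 + 0))
step 5: [delta@1] (6 - 36)
step 6: [delta@root] -30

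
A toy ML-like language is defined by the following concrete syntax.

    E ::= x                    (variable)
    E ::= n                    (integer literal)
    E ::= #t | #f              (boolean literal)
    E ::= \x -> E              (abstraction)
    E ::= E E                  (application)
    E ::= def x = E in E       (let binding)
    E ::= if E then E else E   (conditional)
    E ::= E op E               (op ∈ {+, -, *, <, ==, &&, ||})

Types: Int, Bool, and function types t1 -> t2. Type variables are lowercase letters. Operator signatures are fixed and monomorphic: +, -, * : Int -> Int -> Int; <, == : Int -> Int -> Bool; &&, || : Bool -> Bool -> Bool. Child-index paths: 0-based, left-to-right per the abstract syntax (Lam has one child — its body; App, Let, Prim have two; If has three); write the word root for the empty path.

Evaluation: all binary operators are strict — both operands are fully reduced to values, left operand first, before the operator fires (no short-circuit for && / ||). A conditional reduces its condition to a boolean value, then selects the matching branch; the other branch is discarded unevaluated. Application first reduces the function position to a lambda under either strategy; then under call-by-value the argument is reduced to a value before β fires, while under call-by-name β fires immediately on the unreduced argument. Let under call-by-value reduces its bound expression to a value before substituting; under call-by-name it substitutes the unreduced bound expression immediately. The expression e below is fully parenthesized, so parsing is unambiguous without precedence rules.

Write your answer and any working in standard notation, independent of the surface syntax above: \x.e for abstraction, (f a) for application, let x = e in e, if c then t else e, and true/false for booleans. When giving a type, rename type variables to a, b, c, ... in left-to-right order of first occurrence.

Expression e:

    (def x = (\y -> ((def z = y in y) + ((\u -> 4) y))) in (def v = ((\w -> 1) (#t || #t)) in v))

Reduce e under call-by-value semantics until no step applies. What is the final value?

Answer: 1

Working:
step 0: (let x = (\y.((let z = y in y) + ((\u.4) y))) in (let v = ((\w.1) (true || true)) in v))
step 1: [let@root] (let v = ((\w.1) (true || true)) in v)
step 2: [delta@0.1] (let v = ((\w.1) true) in v)
step 3: [beta@0] (let v = 1 in v)
step 4: [let@root] 1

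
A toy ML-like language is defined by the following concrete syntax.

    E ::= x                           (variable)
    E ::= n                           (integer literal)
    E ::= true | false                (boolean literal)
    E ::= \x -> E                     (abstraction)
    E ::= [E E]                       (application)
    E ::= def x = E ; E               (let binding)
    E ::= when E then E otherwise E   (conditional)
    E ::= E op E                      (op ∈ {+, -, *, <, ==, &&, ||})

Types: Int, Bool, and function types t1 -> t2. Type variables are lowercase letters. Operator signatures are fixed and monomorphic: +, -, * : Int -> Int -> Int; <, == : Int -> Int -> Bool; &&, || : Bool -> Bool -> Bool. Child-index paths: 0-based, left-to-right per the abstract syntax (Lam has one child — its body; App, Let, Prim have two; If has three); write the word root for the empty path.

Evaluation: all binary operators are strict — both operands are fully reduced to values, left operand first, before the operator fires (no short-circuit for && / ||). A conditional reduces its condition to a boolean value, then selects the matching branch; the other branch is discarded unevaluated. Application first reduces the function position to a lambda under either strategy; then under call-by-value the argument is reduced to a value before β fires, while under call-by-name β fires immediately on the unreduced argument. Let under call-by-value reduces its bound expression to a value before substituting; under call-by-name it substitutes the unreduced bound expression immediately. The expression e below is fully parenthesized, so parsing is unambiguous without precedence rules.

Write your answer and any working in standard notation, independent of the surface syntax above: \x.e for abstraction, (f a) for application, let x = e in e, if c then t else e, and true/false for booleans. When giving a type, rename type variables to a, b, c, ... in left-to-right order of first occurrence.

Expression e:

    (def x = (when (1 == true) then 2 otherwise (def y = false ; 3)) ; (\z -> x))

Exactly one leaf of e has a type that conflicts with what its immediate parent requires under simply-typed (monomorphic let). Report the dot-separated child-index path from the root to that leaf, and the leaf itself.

Working:
  unify Int ~ Int
  unify Bool ~ Int
  FAIL: mismatch Bool ~ Int

Answer: 0.0.1 : true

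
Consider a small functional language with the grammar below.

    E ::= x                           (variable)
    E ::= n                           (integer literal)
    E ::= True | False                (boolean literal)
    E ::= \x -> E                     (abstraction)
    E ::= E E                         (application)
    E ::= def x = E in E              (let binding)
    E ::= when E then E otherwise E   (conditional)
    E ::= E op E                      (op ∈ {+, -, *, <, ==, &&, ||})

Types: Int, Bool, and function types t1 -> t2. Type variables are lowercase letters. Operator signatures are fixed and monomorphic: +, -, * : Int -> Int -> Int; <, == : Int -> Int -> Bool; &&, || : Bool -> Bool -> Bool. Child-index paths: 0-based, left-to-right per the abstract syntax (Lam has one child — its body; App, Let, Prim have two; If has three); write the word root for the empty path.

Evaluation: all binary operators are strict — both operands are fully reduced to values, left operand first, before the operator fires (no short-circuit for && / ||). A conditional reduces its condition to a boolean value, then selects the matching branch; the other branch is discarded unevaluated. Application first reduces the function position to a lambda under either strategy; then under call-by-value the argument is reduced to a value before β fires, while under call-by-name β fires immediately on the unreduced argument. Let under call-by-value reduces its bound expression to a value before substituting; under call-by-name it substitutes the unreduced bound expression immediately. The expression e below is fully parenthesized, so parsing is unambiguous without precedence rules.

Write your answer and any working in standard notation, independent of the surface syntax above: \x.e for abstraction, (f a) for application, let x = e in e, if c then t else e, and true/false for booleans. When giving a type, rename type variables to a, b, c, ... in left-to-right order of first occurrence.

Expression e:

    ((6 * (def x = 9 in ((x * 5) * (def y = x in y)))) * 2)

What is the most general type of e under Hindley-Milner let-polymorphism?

Answer: Int

Derivation:
  unify Int ~ Int
let x : Int
x : Int
  unify Int ~ Int
  unify Int ~ Int
  unify Int ~ Int
x : Int
let y : Int
y : Int
  unify Int ~ Int
  unify Int ~ Int
  unify Int ~ Int
  unify Int ~ Int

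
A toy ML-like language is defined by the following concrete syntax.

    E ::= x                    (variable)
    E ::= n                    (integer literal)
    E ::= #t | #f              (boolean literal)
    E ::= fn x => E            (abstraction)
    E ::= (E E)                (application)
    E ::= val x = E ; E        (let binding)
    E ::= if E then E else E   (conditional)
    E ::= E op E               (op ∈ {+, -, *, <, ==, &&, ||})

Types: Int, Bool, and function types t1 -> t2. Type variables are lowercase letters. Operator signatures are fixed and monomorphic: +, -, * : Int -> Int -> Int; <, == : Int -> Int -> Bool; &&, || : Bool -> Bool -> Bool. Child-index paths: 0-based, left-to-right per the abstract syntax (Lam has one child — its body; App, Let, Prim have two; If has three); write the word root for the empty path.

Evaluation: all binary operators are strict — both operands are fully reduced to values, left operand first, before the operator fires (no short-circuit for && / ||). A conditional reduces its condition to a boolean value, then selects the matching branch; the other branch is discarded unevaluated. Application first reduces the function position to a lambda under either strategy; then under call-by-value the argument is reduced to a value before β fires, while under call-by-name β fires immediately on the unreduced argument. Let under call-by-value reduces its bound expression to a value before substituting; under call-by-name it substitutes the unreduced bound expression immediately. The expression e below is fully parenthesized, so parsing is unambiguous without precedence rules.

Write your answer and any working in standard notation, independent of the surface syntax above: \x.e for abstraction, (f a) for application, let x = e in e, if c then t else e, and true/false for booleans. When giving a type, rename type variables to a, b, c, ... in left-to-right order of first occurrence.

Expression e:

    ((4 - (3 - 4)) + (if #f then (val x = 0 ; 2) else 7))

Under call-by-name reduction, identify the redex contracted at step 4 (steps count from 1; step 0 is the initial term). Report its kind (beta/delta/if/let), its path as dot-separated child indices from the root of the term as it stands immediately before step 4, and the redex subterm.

Answer: delta at root : (5 + 7)

Trace:
step 0: ((4 - (3 - 4)) + (if false then (let x = 0 in 2) else 7))
step 1: [delta@0.1] ((4 - -1) + (if false then (let x = 0 in 2) else 7))
step 2: [delta@0] (5 + (if false then (let x = 0 in 2) else 7))
step 3: [if@1] (5 + 7)
step 4: [delta@root] 12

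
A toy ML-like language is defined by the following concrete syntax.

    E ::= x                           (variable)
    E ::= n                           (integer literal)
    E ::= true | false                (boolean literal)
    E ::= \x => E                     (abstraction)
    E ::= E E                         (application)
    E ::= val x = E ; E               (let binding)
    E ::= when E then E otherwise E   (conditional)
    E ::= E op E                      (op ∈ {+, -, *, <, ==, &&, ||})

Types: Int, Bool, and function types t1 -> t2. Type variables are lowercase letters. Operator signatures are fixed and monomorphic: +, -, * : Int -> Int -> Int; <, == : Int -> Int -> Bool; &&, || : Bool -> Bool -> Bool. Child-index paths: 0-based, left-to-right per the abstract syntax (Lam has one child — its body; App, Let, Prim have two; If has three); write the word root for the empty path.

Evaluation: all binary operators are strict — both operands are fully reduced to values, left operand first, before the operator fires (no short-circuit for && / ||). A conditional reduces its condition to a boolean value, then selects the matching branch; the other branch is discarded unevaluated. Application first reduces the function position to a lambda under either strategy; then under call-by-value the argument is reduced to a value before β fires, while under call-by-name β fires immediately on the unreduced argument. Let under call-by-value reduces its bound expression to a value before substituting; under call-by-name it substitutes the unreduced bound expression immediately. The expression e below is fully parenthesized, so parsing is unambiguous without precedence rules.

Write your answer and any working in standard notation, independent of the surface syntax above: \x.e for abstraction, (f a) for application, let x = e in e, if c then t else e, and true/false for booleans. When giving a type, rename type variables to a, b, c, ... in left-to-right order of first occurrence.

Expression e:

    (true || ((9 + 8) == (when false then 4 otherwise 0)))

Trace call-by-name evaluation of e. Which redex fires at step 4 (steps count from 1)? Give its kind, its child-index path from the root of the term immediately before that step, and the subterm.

Derivation:
step 0: (true || ((9 + 8) == (if false then 4 else 0)))
step 1: [delta@1.0] (true || (17 == (if false then 4 else 0)))
step 2: [if@1.1] (true || (17 == 0))
step 3: [delta@1] (true || false)
step 4: [delta@root] true

Answer: delta at root : (true || false)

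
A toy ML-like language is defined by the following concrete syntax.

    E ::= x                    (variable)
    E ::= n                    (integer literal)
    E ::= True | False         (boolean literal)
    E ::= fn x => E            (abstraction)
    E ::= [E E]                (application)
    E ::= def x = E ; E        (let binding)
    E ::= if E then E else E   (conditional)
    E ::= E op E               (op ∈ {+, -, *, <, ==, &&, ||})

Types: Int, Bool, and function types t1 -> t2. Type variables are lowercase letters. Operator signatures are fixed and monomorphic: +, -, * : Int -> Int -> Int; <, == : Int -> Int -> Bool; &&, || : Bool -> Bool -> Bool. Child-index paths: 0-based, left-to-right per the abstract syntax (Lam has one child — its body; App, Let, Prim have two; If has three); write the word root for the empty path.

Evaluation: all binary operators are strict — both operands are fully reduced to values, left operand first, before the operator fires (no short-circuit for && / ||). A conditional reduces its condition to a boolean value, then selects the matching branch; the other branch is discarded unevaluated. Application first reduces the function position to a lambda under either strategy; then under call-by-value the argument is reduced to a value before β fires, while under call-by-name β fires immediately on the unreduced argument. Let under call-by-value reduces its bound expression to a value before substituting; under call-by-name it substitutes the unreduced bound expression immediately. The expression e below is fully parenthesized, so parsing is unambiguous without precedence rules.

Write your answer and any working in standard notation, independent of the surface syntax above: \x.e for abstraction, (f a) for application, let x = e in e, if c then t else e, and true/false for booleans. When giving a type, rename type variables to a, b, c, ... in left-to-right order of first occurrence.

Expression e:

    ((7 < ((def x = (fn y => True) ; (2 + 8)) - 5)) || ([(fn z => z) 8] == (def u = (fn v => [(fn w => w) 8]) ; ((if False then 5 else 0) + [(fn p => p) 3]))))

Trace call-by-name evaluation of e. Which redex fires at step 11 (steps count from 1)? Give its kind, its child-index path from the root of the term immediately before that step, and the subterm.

Working:
step 0: ((7 < ((let x = (\y.true) in (2 + 8)) - 5)) || (((\z.z) 8) == (let u = (\v.((\w.w) 8)) in ((if false then 5 else 0) + ((\p.p) 3)))))
step 1: [let@0.1.0] ((7 < ((2 + 8) - 5)) || (((\z.z) 8) == (let u = (\v.((\w.w) 8)) in ((if false then 5 else 0) + ((\p.p) 3)))))
step 2: [delta@0.1.0] ((7 < (10 - 5)) || (((\z.z) 8) == (let u = (\v.((\w.w) 8)) in ((if false then 5 else 0) + ((\p.p) 3)))))
step 3: [delta@0.1] ((7 < 5) || (((\z.z) 8) == (let u = (\v.((\w.w) 8)) in ((if false then 5 else 0) + ((\p.p) 3)))))
step 4: [delta@0] (false || (((\z.z) 8) == (let u = (\v.((\w.w) 8)) in ((if false then 5 else 0) + ((\p.p) 3)))))
step 5: [beta@1.0] (false || (8 == (let u = (\v.((\w.w) 8)) in ((if false then 5 else 0) + ((\p.p) 3)))))
step 6: [let@1.1] (false || (8 == ((if false then 5 else 0) + ((\p.p) 3))))
step 7: [if@1.1.0] (false || (8 == (0 + ((\p.p) 3))))
step 8: [beta@1.1.1] (false || (8 == (0 + 3)))
step 9: [delta@1.1] (false || (8 == 3))
step 10: [delta@1] (false || false)
step 11: [delta@root] false

Answer: delta at root : (false || false)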